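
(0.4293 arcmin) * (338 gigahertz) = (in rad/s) 4.221e+07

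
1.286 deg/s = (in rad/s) 0.02244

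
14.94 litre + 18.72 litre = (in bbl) 0.2117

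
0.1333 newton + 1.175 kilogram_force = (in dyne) 1.166e+06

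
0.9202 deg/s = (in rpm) 0.1534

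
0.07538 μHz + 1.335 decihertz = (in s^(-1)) 0.1335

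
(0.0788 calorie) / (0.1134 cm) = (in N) 290.7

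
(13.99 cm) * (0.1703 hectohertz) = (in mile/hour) 5.329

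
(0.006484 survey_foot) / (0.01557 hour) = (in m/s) 3.526e-05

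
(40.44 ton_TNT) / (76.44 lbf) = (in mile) 3.092e+05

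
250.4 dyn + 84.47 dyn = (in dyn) 334.9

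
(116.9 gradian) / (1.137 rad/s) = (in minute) 0.02692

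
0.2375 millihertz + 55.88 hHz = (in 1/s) 5588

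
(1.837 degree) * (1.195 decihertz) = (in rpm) 0.03659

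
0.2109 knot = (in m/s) 0.1085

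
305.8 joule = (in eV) 1.909e+21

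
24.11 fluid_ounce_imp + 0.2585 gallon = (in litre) 1.664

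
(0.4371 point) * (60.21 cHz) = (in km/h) 0.0003342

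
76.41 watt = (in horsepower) 0.1025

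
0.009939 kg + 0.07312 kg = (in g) 83.06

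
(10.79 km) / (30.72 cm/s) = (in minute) 585.4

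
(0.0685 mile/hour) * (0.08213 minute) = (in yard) 0.165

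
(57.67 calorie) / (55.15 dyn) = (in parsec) 1.418e-11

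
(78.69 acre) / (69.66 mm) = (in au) 3.056e-05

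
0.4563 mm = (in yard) 0.000499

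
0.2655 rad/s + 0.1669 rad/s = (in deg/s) 24.77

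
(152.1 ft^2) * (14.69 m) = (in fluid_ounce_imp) 7.306e+06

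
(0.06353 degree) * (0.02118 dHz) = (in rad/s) 2.348e-06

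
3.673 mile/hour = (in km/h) 5.911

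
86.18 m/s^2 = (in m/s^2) 86.18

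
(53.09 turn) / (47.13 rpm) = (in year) 2.143e-06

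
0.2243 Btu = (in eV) 1.477e+21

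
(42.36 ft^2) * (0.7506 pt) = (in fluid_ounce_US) 35.24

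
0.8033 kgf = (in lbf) 1.771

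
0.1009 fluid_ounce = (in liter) 0.002984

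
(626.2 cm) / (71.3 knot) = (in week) 2.823e-07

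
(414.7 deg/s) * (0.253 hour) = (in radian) 6592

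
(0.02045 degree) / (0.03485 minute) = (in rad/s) 0.0001707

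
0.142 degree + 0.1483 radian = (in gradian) 9.599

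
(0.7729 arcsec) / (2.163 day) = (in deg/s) 1.149e-09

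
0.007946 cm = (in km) 7.946e-08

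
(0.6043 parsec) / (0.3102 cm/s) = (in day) 6.957e+13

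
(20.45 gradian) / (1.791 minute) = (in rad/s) 0.002989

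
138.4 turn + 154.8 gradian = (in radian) 872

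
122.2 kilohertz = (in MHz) 0.1222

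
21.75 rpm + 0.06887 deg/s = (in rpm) 21.76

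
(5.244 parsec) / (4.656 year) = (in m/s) 1.102e+09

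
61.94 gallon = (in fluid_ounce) 7928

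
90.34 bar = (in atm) 89.16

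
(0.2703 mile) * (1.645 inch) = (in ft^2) 195.6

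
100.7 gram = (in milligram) 1.007e+05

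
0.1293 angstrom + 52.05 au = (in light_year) 0.000823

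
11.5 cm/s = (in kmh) 0.414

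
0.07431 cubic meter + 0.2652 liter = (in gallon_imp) 16.4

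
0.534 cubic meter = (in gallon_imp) 117.5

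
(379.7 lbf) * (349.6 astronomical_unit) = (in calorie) 2.111e+16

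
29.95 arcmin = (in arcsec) 1797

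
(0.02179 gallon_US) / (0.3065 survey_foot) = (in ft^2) 0.009504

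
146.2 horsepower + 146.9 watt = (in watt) 1.092e+05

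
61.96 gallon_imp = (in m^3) 0.2817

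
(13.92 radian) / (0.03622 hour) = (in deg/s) 6.117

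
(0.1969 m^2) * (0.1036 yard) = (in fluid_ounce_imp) 656.5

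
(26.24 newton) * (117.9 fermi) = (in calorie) 7.394e-13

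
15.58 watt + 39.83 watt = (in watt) 55.41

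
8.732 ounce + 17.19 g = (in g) 264.7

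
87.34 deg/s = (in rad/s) 1.524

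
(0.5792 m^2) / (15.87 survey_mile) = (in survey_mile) 1.409e-08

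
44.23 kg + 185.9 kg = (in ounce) 8118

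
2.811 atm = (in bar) 2.848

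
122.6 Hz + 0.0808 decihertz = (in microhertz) 1.226e+08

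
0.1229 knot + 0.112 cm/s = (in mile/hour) 0.1439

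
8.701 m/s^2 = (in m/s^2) 8.701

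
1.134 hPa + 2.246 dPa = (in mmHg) 0.8523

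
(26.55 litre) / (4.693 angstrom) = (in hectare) 5657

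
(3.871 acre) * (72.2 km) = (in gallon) 2.988e+11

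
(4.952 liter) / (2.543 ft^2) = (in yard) 0.02292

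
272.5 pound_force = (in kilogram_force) 123.6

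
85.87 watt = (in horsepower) 0.1152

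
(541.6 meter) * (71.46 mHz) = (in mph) 86.58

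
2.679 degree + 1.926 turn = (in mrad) 1.215e+04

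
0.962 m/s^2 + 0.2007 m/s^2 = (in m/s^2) 1.163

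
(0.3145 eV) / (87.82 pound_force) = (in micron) 1.29e-16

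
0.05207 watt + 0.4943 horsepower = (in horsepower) 0.4944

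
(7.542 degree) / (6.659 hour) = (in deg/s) 0.0003146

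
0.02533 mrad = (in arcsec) 5.225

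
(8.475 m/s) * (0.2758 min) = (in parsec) 4.545e-15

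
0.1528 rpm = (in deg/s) 0.9168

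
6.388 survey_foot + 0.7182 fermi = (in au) 1.302e-11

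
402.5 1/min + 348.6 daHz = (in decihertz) 3.493e+04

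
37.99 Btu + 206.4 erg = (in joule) 4.008e+04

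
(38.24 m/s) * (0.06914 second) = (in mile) 0.001643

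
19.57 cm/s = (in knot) 0.3804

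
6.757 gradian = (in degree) 6.081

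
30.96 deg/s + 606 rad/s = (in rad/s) 606.5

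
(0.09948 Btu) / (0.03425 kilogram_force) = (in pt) 8.858e+05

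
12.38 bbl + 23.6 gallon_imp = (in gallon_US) 548.3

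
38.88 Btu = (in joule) 4.102e+04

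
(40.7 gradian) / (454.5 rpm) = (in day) 1.555e-07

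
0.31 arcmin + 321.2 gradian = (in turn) 0.803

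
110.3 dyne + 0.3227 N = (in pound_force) 0.07279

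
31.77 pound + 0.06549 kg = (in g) 1.448e+04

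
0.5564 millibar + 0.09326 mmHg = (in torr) 0.5106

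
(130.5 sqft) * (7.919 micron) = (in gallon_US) 0.02536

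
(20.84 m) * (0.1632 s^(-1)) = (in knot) 6.611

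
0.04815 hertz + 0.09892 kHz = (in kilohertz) 0.09897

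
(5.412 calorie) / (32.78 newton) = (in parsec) 2.239e-17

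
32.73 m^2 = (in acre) 0.008088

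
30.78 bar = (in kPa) 3078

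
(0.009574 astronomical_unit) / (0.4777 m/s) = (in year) 95.07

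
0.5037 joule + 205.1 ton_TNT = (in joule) 8.581e+11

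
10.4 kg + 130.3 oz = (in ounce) 497.1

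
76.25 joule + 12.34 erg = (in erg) 7.625e+08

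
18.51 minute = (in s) 1111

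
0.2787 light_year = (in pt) 7.474e+18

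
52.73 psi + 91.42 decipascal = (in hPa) 3636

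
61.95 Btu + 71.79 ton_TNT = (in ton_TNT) 71.79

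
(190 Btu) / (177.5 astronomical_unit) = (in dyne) 0.0007549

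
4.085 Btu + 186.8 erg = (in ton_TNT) 1.03e-06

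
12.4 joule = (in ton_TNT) 2.964e-09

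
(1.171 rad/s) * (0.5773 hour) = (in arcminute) 8.366e+06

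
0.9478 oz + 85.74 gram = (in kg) 0.1126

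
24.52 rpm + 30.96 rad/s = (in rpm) 320.2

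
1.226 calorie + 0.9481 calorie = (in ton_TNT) 2.174e-09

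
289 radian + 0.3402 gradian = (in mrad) 2.89e+05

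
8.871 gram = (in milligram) 8871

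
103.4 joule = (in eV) 6.454e+20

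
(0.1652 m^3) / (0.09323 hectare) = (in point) 0.5023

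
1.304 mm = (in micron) 1304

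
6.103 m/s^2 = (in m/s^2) 6.103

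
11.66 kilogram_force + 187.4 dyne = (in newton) 114.3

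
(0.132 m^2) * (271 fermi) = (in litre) 3.577e-11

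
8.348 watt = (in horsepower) 0.01119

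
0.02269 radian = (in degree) 1.3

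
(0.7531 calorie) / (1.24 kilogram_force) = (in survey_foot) 0.8501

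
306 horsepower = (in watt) 2.282e+05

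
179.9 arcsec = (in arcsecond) 179.9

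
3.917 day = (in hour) 94.01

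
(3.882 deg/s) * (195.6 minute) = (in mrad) 7.952e+05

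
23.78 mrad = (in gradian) 1.514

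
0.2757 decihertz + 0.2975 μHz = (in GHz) 2.757e-11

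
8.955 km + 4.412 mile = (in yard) 1.756e+04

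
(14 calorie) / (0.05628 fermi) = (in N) 1.041e+18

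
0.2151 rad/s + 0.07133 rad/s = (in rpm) 2.735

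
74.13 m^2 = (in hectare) 0.007413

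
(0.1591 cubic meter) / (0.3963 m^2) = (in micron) 4.015e+05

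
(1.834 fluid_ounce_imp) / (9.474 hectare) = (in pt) 1.559e-06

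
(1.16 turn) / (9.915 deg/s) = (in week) 6.964e-05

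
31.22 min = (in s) 1873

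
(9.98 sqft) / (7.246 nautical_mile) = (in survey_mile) 4.293e-08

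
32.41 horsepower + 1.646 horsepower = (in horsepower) 34.06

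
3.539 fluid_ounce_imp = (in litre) 0.1006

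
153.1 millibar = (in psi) 2.221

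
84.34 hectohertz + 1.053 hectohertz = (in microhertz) 8.539e+09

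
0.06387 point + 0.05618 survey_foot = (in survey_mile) 1.065e-05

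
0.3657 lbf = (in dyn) 1.627e+05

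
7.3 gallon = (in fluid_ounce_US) 934.4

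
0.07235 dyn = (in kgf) 7.378e-08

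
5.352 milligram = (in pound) 1.18e-05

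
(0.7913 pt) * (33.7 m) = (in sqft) 0.1013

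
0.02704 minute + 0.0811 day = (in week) 0.01159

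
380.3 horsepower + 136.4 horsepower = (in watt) 3.853e+05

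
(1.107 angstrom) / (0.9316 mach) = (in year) 1.107e-20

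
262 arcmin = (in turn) 0.01213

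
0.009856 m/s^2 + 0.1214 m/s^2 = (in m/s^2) 0.1313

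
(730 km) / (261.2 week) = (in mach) 1.357e-05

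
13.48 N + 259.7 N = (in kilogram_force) 27.86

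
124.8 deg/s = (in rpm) 20.8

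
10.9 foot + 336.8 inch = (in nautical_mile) 0.006413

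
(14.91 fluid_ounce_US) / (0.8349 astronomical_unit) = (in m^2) 3.53e-15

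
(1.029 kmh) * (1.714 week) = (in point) 8.399e+08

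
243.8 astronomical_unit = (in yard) 3.989e+13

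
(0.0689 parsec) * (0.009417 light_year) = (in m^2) 1.894e+29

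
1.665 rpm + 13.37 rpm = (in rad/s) 1.574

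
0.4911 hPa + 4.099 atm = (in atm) 4.099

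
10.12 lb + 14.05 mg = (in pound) 10.12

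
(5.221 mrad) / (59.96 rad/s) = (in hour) 2.419e-08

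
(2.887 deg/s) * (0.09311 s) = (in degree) 0.2688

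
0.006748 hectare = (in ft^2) 726.3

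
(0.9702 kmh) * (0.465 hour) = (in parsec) 1.462e-14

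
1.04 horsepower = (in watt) 775.5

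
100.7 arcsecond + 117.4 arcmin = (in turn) 0.005513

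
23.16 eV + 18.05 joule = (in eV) 1.127e+20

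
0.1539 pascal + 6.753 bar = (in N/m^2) 6.753e+05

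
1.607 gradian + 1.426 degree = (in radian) 0.05013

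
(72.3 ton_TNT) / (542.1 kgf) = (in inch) 2.24e+09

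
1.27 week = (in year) 0.02436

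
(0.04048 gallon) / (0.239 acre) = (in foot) 5.198e-07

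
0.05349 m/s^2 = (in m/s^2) 0.05349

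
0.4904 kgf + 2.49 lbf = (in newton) 15.89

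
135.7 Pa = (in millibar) 1.357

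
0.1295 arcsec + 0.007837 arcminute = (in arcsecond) 0.5997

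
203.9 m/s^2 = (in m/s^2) 203.9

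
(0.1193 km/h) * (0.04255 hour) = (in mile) 0.003154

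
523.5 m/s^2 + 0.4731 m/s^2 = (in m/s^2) 524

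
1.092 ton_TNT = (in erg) 4.569e+16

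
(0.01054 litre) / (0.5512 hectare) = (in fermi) 1.912e+06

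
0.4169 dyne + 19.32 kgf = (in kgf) 19.32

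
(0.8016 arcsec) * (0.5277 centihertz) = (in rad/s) 2.051e-08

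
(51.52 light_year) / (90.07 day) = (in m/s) 6.263e+10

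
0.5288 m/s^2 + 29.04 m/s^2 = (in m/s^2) 29.57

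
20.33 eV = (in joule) 3.257e-18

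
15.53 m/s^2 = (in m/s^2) 15.53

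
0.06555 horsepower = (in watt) 48.88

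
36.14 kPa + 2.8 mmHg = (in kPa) 36.51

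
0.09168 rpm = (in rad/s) 0.009601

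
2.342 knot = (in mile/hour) 2.695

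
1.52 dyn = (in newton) 1.52e-05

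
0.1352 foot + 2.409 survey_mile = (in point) 1.099e+07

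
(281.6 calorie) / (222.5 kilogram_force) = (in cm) 54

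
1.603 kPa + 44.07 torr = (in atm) 0.07381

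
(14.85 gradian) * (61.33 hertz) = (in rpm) 136.6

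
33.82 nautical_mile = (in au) 4.187e-07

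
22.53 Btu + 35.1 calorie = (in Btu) 22.67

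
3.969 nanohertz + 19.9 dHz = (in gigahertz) 1.99e-09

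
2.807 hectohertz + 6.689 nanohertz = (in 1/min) 1.684e+04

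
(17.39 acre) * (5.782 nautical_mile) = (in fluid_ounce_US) 2.548e+13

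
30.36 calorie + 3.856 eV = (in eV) 7.928e+20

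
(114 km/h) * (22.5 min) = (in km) 42.75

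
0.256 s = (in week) 4.233e-07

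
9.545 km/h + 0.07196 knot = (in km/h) 9.678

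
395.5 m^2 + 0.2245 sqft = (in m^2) 395.5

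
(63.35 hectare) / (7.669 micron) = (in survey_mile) 5.133e+07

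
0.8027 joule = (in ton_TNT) 1.918e-10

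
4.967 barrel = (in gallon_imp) 173.7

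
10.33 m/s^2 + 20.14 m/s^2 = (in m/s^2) 30.47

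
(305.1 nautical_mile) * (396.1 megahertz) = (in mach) 6.573e+11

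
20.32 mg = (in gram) 0.02032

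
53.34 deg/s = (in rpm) 8.89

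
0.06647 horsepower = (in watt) 49.57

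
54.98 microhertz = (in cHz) 0.005498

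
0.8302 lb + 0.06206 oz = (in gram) 378.3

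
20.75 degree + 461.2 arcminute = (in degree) 28.44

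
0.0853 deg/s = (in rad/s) 0.001489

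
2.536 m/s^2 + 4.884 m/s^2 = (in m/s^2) 7.42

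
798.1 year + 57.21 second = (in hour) 6.991e+06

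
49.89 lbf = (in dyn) 2.219e+07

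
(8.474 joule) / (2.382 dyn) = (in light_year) 3.76e-11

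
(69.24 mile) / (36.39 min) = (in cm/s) 5104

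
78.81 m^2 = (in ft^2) 848.3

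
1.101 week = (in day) 7.707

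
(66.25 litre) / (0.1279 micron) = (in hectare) 51.8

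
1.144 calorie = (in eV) 2.987e+19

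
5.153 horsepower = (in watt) 3843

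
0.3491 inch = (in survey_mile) 5.51e-06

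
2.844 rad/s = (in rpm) 27.16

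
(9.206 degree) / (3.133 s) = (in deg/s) 2.938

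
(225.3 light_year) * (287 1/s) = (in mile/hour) 1.368e+21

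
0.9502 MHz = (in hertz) 9.502e+05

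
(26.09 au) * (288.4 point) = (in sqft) 4.274e+12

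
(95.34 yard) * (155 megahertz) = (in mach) 3.968e+07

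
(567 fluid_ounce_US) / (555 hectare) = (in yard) 3.304e-09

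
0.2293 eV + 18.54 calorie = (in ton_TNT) 1.854e-08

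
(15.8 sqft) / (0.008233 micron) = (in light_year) 1.885e-08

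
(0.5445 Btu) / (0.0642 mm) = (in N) 8.948e+06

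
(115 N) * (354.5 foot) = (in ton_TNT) 2.97e-06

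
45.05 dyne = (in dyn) 45.05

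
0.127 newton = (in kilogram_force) 0.01295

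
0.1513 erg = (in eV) 9.443e+10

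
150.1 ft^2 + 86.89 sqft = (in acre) 0.005441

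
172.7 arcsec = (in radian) 0.0008373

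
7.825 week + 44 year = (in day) 1.611e+04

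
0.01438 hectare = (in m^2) 143.8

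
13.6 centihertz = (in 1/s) 0.136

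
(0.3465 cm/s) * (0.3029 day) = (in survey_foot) 297.5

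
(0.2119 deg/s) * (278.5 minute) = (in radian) 61.8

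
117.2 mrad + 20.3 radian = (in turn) 3.249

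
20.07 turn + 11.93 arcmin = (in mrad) 1.261e+05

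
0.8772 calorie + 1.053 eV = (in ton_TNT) 8.772e-10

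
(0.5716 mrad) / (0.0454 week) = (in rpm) 1.988e-07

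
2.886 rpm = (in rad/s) 0.3022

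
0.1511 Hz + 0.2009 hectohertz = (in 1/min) 1214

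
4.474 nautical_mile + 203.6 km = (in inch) 8.342e+06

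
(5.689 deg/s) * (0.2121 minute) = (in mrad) 1264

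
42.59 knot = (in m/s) 21.91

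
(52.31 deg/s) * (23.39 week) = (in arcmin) 4.44e+10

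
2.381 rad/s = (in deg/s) 136.4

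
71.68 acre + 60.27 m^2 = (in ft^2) 3.123e+06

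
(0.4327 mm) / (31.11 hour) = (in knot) 7.51e-09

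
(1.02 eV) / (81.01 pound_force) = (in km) 4.535e-25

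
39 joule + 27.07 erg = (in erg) 3.9e+08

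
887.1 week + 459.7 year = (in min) 2.506e+08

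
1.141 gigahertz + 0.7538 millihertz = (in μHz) 1.141e+15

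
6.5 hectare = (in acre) 16.06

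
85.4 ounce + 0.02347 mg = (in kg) 2.421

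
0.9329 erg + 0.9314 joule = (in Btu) 0.0008828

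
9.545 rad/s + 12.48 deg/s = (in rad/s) 9.763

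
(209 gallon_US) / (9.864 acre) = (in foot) 6.502e-05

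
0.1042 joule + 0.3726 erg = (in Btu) 9.876e-05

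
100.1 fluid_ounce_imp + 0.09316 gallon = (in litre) 3.197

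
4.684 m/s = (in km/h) 16.86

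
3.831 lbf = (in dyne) 1.704e+06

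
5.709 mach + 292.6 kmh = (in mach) 5.948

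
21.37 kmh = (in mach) 0.01743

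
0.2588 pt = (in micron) 91.3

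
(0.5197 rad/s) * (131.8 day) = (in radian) 5.918e+06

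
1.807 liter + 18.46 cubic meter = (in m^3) 18.46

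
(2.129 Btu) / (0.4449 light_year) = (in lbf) 1.2e-13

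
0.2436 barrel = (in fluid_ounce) 1310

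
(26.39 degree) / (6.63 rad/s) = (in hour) 1.93e-05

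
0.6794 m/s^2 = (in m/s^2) 0.6794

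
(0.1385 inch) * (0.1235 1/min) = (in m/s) 7.241e-06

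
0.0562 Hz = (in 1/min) 3.372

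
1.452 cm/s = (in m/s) 0.01452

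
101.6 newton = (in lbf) 22.84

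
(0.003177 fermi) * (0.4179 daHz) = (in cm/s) 1.328e-15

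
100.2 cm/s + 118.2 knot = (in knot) 120.1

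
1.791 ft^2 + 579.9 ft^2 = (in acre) 0.01335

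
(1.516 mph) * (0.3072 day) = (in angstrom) 1.799e+14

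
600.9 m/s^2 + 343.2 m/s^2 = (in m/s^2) 944.1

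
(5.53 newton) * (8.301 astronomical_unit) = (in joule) 6.867e+12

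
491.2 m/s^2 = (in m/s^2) 491.2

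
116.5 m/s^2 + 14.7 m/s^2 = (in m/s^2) 131.2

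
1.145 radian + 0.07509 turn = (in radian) 1.617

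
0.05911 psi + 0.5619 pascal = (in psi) 0.05919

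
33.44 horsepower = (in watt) 2.494e+04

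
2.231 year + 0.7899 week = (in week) 117.1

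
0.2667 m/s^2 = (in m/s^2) 0.2667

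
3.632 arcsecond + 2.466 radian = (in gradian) 157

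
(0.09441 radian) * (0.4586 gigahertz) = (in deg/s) 2.481e+09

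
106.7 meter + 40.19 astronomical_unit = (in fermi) 6.012e+27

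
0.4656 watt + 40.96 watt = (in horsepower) 0.05555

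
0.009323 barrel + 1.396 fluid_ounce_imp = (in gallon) 0.402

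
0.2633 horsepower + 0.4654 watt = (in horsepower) 0.2639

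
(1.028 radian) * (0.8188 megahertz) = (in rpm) 8.038e+06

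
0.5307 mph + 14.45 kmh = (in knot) 8.264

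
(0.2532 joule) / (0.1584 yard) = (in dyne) 1.748e+05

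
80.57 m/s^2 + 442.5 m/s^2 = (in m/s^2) 523.1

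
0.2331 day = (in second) 2.014e+04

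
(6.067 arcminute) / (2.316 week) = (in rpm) 1.203e-08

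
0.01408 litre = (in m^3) 1.408e-05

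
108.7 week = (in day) 760.9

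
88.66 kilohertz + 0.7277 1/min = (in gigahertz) 8.866e-05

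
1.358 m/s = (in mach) 0.003988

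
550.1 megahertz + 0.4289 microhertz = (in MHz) 550.1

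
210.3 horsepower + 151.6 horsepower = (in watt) 2.699e+05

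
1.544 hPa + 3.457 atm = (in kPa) 350.4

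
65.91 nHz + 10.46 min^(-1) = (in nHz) 1.743e+08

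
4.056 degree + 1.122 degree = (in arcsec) 1.864e+04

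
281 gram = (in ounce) 9.912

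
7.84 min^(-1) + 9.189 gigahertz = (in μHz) 9.189e+15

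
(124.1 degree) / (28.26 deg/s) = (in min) 0.07319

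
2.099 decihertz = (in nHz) 2.099e+08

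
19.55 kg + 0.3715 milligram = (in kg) 19.55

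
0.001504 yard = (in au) 9.193e-15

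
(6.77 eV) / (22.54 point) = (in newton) 1.364e-16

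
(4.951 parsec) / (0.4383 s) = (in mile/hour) 7.797e+17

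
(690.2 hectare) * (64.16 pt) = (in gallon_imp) 3.436e+07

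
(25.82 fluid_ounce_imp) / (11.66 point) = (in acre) 4.407e-05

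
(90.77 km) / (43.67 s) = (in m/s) 2079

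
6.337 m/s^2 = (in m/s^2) 6.337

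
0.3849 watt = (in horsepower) 0.0005162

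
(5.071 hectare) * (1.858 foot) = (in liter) 2.872e+07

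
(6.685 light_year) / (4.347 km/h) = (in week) 8.66e+10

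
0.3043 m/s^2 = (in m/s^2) 0.3043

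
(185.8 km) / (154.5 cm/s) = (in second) 1.203e+05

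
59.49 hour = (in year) 0.006791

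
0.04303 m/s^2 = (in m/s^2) 0.04303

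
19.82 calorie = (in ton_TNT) 1.982e-08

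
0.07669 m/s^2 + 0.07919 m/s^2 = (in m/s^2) 0.1559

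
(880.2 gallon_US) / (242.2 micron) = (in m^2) 1.376e+04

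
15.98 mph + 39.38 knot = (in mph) 61.3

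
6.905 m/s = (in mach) 0.02028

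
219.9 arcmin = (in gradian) 4.072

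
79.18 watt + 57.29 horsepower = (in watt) 4.28e+04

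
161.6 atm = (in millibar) 1.637e+05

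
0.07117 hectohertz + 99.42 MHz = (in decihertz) 9.942e+08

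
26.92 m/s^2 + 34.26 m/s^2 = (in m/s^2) 61.18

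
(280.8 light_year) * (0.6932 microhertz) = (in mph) 4.119e+12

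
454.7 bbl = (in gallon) 1.91e+04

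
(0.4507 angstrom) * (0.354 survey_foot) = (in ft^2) 5.235e-11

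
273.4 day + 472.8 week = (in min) 5.16e+06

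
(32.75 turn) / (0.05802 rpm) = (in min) 564.5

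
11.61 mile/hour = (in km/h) 18.68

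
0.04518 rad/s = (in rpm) 0.4314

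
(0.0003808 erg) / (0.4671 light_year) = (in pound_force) 1.937e-27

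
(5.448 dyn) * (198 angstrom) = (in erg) 1.079e-05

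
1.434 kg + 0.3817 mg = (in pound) 3.161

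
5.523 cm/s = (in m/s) 0.05523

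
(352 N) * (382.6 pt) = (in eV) 2.965e+20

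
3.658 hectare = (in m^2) 3.658e+04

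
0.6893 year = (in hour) 6038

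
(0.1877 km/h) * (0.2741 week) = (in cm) 8.643e+05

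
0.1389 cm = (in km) 1.389e-06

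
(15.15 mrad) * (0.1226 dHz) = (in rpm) 0.001774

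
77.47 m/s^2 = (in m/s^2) 77.47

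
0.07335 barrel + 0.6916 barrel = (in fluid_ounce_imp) 4280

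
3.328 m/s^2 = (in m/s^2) 3.328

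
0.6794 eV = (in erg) 1.089e-12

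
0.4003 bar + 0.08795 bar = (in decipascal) 4.882e+05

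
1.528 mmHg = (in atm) 0.002011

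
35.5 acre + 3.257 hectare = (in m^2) 1.762e+05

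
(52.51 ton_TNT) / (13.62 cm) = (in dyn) 1.613e+17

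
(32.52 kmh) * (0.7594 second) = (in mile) 0.004263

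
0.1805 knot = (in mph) 0.2077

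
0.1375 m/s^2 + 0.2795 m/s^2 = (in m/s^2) 0.417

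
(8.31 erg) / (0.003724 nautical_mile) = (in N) 1.205e-07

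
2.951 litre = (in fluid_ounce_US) 99.79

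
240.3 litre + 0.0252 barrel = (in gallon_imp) 53.74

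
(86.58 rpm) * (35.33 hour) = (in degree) 6.607e+07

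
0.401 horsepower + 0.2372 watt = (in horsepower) 0.4013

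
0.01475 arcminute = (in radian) 4.291e-06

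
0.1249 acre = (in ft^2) 5441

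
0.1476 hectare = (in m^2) 1476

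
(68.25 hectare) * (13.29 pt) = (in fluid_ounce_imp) 1.126e+08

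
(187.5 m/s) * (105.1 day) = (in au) 0.01138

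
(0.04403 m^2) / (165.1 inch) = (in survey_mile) 6.524e-06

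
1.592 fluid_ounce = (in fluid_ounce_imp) 1.657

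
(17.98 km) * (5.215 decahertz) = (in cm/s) 9.377e+07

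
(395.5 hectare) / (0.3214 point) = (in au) 0.2332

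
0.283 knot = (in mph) 0.3257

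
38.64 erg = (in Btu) 3.662e-09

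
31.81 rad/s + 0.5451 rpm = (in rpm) 304.3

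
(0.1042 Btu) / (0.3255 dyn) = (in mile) 2.099e+04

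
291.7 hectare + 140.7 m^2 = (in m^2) 2.917e+06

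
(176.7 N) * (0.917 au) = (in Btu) 2.298e+10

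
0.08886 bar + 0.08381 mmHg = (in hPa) 88.97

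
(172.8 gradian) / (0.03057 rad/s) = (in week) 0.0001468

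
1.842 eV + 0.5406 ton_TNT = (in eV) 1.412e+28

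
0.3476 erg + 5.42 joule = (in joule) 5.42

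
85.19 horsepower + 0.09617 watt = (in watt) 6.353e+04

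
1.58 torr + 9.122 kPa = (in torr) 70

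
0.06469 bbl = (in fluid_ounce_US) 347.8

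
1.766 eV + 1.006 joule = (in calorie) 0.2404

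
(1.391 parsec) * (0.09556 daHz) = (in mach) 1.205e+14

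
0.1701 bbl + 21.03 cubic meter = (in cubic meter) 21.06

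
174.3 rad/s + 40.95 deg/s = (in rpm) 1671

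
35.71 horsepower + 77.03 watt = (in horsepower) 35.81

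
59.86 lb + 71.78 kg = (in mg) 9.893e+07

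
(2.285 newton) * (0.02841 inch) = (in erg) 1.649e+04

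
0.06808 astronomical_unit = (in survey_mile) 6.328e+06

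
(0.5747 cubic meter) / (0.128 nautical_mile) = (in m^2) 0.002424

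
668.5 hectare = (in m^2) 6.685e+06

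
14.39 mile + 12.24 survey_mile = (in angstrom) 4.286e+14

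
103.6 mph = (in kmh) 166.7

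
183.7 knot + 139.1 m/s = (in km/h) 841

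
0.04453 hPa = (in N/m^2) 4.453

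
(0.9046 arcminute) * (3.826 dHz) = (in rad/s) 0.0001007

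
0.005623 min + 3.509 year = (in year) 3.509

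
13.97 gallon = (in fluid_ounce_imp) 1861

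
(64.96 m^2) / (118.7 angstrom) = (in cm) 5.473e+11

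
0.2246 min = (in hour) 0.003743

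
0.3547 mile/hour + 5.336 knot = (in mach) 0.008528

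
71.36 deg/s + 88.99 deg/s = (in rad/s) 2.799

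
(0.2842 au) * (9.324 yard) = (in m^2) 3.625e+11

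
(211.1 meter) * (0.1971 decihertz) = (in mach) 0.01222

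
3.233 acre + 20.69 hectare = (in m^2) 2.2e+05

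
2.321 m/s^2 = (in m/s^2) 2.321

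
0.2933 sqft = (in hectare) 2.725e-06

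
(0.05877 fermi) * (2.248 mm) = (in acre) 3.265e-23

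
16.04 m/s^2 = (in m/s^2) 16.04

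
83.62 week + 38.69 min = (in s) 5.058e+07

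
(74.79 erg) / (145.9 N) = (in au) 3.427e-19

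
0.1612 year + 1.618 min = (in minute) 8.473e+04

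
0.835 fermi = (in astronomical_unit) 5.582e-27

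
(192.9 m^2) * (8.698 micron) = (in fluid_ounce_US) 56.73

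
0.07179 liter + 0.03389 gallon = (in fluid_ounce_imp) 7.042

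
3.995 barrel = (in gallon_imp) 139.7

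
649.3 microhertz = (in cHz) 0.06493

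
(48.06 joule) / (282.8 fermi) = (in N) 1.699e+14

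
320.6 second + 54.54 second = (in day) 0.004342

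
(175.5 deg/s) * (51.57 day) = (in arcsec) 2.815e+12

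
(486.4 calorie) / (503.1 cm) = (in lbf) 90.94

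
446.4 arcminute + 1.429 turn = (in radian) 9.109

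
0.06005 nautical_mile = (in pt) 3.152e+05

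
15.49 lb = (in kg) 7.026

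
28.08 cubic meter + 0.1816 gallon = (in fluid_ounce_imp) 9.883e+05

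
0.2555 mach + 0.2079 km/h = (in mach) 0.2557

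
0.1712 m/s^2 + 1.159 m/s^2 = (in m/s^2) 1.33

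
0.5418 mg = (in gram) 0.0005418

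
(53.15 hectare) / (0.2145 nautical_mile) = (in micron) 1.338e+09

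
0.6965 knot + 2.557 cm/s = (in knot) 0.7462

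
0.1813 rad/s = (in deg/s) 10.39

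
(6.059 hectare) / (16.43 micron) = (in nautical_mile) 1.991e+06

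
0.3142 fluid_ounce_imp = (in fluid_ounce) 0.3019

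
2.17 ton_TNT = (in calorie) 2.17e+09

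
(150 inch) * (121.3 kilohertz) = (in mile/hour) 1.034e+06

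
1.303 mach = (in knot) 862.4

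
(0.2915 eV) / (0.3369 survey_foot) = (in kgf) 4.638e-20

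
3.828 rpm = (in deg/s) 22.97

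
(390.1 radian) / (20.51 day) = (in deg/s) 0.01261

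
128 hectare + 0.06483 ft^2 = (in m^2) 1.28e+06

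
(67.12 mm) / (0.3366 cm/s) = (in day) 0.0002308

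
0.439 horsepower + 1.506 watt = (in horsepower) 0.441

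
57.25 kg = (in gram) 5.725e+04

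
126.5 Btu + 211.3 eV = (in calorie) 3.19e+04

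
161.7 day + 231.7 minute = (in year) 0.4435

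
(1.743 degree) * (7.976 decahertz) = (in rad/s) 2.426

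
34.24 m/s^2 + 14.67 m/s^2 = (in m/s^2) 48.91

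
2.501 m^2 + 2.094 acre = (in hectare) 0.8477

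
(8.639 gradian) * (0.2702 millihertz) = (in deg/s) 0.002101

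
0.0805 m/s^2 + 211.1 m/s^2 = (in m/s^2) 211.2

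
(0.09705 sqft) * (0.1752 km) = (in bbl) 9.936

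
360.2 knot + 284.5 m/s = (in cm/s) 4.698e+04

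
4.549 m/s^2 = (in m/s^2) 4.549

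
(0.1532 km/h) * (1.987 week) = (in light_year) 5.406e-12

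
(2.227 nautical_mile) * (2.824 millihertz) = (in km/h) 41.93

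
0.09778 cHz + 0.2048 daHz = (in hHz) 0.02049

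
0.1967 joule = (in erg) 1.967e+06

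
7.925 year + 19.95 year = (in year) 27.88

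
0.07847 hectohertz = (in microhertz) 7.847e+06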